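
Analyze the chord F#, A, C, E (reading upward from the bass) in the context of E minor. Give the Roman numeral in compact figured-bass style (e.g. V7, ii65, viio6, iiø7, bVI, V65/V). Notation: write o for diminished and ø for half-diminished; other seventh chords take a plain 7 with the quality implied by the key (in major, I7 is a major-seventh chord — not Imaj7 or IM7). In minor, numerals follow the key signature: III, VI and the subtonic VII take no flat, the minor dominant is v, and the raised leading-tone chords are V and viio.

iiø7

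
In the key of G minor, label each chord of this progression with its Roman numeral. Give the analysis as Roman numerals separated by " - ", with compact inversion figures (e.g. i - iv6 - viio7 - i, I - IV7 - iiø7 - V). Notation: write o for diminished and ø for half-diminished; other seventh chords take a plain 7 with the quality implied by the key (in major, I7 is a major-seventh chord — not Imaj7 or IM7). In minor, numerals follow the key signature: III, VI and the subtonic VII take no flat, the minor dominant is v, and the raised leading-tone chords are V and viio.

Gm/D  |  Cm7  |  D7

Gm/D: minor triad on G = scale degree 1 → i64.
Cm7: root C is the subdominant; minor seventh chord there is iv7.
D7: dominant seventh chord on D = scale degree 5 → V7.

i64 - iv7 - V7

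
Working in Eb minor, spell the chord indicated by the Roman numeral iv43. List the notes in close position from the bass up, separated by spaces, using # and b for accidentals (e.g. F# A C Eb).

Eb Gb Ab Cb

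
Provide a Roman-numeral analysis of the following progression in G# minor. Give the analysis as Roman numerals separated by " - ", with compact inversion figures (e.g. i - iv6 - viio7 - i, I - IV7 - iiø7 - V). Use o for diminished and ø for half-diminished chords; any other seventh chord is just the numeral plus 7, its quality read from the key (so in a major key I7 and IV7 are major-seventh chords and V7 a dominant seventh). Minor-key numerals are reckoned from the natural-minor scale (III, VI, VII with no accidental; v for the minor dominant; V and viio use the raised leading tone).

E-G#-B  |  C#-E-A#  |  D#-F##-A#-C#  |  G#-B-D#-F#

VI - iio6 - V7 - i7

E-G#-B: root E is the submediant; major triad there is VI.
C#-E-A#: root A# is the supertonic; diminished triad there is iio6.
D#-F##-A#-C#: dominant seventh chord on D# = scale degree 5 → V7.
G#-B-D#-F# has root G#, degree 1 in G# minor, so i7.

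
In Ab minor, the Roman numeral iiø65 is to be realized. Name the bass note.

Db

iiø in Ab minor has root Bb; the chord is Bb-Db-Fb-Ab.
The figure 65 means first inversion — the third is in the bass.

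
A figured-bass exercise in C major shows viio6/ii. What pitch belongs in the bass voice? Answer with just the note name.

E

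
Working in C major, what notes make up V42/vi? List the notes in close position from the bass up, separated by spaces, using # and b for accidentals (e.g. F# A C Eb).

D E G# B

V42/vi is a secondary dominant — the dominant seventh of vi. vi in C major is A, so the applied chord's root is E, a perfect fifth above.
Building a dominant seventh chord on E gives E-G#-B-D.
The figured bass 42 indicates third inversion, placing the seventh (D) in the bass: D-E-G#-B.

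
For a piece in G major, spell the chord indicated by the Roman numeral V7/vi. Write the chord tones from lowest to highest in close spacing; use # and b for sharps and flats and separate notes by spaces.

The slash means an applied dominant: we want the dominant of vi. In G major, vi is E minor, and its dominant is built on B.
Building a dominant seventh chord on B gives B-D#-F#-A.

B D# F# A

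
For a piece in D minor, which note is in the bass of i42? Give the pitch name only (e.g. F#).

C

i in D minor has root D; the chord is D-F-A-C.
The figure 42 means third inversion — the seventh is in the bass.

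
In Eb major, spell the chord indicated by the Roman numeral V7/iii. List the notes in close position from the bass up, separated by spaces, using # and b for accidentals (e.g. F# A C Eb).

D F# A C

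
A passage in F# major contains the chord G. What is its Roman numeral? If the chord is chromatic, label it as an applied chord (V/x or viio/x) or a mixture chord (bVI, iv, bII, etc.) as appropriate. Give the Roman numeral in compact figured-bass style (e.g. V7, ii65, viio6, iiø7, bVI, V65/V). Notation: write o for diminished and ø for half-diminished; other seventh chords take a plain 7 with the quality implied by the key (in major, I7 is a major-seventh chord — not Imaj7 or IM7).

bII

The pitches G-B-D form a major triad rooted on G.
G is the lowered second degree of F# major (diatonic 2 would be G#). This is the Neapolitan chord — a major triad on the lowered second degree.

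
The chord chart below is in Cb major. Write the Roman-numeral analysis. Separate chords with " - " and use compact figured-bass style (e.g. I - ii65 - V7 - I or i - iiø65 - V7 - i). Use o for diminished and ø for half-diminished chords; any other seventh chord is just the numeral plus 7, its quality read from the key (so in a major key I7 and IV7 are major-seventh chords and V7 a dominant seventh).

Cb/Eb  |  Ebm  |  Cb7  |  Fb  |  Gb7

Cb/Eb: root Cb is the tonic; major triad there is I6.
Ebm: root Eb is the mediant; minor triad there is iii.
Cb7 is the secondary dominant of IV (dominant seventh chord on Cb): V7/IV.
Fb: root Fb is the subdominant; major triad there is IV.
Gb7: dominant seventh chord on Gb = scale degree 5 → V7.

I6 - iii - V7/IV - IV - V7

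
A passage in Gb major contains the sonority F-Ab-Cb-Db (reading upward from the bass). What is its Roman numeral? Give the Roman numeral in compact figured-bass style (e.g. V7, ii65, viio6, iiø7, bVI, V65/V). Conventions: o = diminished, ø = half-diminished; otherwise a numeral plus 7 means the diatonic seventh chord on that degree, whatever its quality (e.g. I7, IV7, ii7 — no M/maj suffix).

The pitches Db-F-Ab-Cb form a dominant seventh chord rooted on Db.
Db is scale degree 5 in Gb major, and a dominant seventh chord on that degree is written V7.
With F in the bass the chord is in first inversion, so the figured bass is 65.

V65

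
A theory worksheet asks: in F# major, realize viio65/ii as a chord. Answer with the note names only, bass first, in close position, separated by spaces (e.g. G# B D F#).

viio65/ii is a secondary leading-tone chord. The target ii is G# in F# major; the applied chord is rooted a semitone below, on F##.
Building a fully diminished seventh chord on F## gives F##-A#-C#-E.
The figured bass 65 indicates first inversion, placing the third (A#) in the bass: A#-C#-E-F##.

A# C# E F##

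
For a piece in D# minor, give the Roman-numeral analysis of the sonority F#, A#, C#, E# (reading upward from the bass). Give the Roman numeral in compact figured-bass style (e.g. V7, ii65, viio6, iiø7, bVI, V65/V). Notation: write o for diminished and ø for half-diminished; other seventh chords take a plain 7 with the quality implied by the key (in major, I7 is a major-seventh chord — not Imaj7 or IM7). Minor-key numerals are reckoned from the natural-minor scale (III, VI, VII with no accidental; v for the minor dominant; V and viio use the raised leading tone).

III7

The pitches F#-A#-C#-E# form a major seventh chord rooted on F#.
In D# minor, F# is the mediant; the diatonic major seventh chord there is III7.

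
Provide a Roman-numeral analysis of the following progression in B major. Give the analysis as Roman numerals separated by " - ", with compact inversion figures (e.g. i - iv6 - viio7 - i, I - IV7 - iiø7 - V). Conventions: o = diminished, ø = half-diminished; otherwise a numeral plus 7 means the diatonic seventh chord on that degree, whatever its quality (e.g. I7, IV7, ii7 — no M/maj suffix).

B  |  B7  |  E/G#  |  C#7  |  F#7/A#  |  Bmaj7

B: major triad on B = scale degree 1 → I.
B7: chromatic; B is V of IV, so V7/IV.
E/G#: root E is the subdominant; major triad there is IV6.
C#7: a dominant seventh chord on C#, the applied dominant of V → V7/V.
F#7/A#: dominant seventh chord on F# = scale degree 5 → V65.
Bmaj7 has root B, degree 1 in B major, so I7.

I - V7/IV - IV6 - V7/V - V65 - I7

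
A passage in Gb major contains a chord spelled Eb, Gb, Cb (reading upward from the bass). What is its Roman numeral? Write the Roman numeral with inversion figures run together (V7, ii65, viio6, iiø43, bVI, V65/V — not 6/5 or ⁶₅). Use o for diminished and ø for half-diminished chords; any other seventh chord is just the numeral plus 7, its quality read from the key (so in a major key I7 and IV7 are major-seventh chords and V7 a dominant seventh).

Stacked in thirds the chord is Cb-Eb-Gb: a major triad on Cb.
In Gb major, Cb is the subdominant; the diatonic major triad there is IV.
With Eb in the bass the chord is in first inversion, so the figured bass is 6.

IV6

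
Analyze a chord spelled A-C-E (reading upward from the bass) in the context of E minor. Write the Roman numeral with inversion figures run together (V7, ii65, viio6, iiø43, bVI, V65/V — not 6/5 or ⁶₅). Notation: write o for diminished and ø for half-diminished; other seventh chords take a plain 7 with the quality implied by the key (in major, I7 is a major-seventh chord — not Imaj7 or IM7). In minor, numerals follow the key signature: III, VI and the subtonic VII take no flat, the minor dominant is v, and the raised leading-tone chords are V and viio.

iv

The pitches A-C-E form a minor triad rooted on A.
A is scale degree 4 in E minor, and a minor triad on that degree is written iv.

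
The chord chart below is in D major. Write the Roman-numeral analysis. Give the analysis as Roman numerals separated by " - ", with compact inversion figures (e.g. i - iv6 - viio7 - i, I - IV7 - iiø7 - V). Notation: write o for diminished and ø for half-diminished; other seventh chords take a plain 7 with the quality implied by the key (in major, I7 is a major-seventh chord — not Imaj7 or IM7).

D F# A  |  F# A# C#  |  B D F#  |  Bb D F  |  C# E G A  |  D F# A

I - V/vi - vi - bVI - V65 - I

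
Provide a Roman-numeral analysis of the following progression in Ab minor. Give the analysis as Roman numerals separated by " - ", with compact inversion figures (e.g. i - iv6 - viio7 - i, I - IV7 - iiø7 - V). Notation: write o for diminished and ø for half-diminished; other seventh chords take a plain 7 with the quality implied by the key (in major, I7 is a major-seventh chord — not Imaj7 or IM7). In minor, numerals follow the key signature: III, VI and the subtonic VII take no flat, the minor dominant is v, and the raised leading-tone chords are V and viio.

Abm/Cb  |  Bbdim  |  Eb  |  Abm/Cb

Abm/Cb: minor triad on Ab = scale degree 1 → i6.
Bbdim: root Bb is the supertonic; diminished triad there is iio.
Eb: major triad on Eb = scale degree 5 → V.
Abm/Cb: minor triad on Ab = scale degree 1 → i6.

i6 - iio - V - i6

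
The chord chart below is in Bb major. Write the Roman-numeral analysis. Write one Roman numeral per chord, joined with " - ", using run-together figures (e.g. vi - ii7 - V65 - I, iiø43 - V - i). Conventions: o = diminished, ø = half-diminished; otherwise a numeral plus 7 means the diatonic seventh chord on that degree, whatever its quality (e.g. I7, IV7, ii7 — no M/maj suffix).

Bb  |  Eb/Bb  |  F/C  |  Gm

I - IV64 - V64 - vi

Bb has root Bb, degree 1 in Bb major, so I.
Eb/Bb has root Eb, degree 4 in Bb major, so IV64.
F/C: major triad on F = scale degree 5 → V64.
Gm has root G, degree 6 in Bb major, so vi.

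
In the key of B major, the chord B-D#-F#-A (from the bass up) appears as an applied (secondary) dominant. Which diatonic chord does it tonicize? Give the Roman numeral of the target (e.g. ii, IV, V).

The chord is a dominant seventh chord on B.
A dominant resolves down a perfect fifth: B → E. In B major, E is scale degree 4, i.e. IV.

IV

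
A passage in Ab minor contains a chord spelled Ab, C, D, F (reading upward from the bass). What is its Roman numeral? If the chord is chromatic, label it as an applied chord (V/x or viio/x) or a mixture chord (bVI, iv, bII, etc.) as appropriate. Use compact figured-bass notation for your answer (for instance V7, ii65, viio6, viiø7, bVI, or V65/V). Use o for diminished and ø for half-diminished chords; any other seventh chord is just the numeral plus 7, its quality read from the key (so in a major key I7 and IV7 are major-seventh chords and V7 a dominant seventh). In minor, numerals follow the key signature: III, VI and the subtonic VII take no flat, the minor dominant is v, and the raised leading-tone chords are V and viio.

viiø43/V

Stacked in thirds the chord is D-F-Ab-C: a half-diminished seventh chord on D.
D sits a half step below Eb (V in Ab minor); a diminished chord there is the applied leading-tone chord of V.
With Ab in the bass the chord is in second inversion, so the figured bass is 43.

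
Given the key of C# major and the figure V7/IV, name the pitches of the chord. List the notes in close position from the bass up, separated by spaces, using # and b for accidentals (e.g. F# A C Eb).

C# E# G# B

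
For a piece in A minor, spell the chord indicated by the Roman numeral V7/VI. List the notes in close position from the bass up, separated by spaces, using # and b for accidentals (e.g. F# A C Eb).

C E G Bb

V7/VI is a secondary dominant — the dominant seventh of VI. VI in A minor is F, so the applied chord's root is C, a perfect fifth above.
Building a dominant seventh chord on C gives C-E-G-Bb.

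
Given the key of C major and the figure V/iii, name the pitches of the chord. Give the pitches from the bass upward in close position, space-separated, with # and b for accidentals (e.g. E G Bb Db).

The slash means an applied dominant: we want the dominant of iii. In C major, iii is E minor, and its dominant is built on B.
Building a major triad on B gives B-D#-F#.

B D# F#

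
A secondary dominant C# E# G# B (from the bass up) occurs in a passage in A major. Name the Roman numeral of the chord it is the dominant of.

vi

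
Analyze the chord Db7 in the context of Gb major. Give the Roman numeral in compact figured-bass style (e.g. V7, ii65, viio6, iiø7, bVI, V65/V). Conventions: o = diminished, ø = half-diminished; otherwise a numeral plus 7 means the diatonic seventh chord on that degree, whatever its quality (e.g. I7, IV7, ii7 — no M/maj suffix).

The pitches Db-F-Ab-Cb form a dominant seventh chord rooted on Db.
In Gb major, Db is the dominant; the diatonic dominant seventh chord there is V7.

V7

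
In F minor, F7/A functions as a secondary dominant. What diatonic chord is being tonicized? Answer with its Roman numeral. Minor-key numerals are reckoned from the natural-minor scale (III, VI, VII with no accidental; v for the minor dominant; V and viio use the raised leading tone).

iv

The chord is a dominant seventh chord on F.
A dominant resolves down a perfect fifth: F → Bb. In F minor, Bb is scale degree 4, i.e. iv.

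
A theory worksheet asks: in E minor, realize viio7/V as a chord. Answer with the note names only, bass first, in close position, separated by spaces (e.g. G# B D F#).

A# C# E G

The slash marks an applied leading-tone chord: viio of V. In E minor, V is B, so the leading tone to it is A#, a half step below.
Building a fully diminished seventh chord on A# gives A#-C#-E-G.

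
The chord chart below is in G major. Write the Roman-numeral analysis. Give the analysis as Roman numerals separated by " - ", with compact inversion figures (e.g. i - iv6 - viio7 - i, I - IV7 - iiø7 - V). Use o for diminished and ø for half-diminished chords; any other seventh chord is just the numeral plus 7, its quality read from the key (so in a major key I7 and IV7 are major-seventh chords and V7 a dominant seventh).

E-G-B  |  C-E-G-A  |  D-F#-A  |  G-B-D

E-G-B: minor triad on E = scale degree 6 → vi.
C-E-G-A: minor seventh chord on A = scale degree 2 → ii65.
D-F#-A: root D is the dominant; major triad there is V.
G-B-D: major triad on G = scale degree 1 → I.

vi - ii65 - V - I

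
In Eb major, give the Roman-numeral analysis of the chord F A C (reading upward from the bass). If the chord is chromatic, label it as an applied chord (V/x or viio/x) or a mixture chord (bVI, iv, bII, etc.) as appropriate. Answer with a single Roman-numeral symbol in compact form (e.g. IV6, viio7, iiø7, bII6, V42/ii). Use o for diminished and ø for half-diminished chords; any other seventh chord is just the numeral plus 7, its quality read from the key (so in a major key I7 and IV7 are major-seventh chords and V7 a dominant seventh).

V/V

The pitches F-A-C form a major triad rooted on F.
F is not a diatonic chord root with this quality in Eb major, but it lies a perfect fifth above Bb (V), so the chord functions as an applied dominant of V.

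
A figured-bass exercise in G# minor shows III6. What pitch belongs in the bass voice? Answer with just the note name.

D#

III in G# minor has root B; the chord is B-D#-F#.
The figure 6 means first inversion — the third is in the bass.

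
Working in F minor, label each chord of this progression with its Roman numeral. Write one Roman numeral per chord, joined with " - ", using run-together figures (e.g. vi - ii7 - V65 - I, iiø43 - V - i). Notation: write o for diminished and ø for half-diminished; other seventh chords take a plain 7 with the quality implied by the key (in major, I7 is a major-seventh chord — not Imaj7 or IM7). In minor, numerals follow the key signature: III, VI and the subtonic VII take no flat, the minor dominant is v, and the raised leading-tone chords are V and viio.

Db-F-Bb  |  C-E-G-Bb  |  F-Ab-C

Db-F-Bb: minor triad on Bb = scale degree 4 → iv6.
C-E-G-Bb: dominant seventh chord on C = scale degree 5 → V7.
F-Ab-C has root F, degree 1 in F minor, so i.

iv6 - V7 - i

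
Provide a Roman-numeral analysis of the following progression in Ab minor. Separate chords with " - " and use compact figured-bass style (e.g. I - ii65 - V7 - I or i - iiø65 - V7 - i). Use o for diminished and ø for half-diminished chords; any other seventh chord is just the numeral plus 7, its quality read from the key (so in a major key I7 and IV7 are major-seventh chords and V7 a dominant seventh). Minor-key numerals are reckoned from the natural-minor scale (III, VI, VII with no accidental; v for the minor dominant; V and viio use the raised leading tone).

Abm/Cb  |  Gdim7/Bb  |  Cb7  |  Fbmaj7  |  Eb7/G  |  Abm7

i6 - viio65 - V7/VI - VI7 - V65 - i7

Abm/Cb has root Ab, degree 1 in Ab minor, so i6.
Gdim7/Bb: fully diminished seventh chord on G = scale degree 7 → viio65.
Cb7: a dominant seventh chord on Cb, the applied dominant of VI → V7/VI.
Fbmaj7: root Fb is the submediant; major seventh chord there is VI7.
Eb7/G has root Eb, degree 5 in Ab minor, so V65.
Abm7: minor seventh chord on Ab = scale degree 1 → i7.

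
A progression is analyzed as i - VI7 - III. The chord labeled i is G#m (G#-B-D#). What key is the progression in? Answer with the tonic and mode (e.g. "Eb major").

G# minor

i is given as G#-B-D# — a minor triad with root G#.
If G# is scale degree 1 and the mode makes that degree carry a minor triad, the tonic is G# and the mode is minor.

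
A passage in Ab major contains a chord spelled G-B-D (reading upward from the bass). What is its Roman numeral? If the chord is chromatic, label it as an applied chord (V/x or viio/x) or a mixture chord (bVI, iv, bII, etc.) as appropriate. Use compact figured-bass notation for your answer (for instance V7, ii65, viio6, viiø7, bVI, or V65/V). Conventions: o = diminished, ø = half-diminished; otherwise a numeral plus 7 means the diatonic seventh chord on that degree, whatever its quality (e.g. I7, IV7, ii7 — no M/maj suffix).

Stacked in thirds the chord is G-B-D: a major triad on G.
G is not a diatonic chord root with this quality in Ab major, but it lies a perfect fifth above C (iii), so the chord functions as an applied dominant of iii.

V/iii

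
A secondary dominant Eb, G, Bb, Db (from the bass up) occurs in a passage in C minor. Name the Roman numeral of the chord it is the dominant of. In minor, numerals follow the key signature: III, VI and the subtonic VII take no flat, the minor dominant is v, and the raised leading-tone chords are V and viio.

VI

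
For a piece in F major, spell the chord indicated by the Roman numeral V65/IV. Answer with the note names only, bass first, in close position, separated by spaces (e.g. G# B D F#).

A C Eb F

V65/IV is a secondary dominant — the dominant seventh of IV. IV in F major is Bb, so the applied chord's root is F, a perfect fifth above.
Building a dominant seventh chord on F gives F-A-C-Eb.
With the 65 figure the chord is in first inversion; from the bass A upward in close position it reads A-C-Eb-F.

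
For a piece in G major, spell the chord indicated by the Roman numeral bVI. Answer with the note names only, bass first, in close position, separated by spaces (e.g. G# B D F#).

Eb G Bb

bVI is a major triad on the lowered sixth degree, borrowed from the parallel minor. In G major that root is Eb.
So the chord is Eb-G-Bb.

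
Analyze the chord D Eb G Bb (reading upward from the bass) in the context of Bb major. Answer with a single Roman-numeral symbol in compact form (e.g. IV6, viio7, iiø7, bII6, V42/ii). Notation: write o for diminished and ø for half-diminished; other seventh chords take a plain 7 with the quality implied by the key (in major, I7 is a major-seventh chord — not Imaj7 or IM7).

IV42

The pitches Eb-G-Bb-D form a major seventh chord rooted on Eb.
In Bb major, Eb is the subdominant; the diatonic major seventh chord there is IV7.
With D in the bass the chord is in third inversion, so the figured bass is 42.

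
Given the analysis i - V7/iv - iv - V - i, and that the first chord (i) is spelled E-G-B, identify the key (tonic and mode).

E minor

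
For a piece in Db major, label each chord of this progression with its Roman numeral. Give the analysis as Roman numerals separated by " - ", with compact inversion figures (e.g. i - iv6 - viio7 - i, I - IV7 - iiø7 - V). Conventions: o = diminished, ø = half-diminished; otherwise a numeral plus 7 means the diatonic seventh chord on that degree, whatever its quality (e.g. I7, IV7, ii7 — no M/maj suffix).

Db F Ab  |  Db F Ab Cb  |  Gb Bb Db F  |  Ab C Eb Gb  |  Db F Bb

Db-F-Ab: root Db is the tonic; major triad there is I.
Db-F-Ab-Cb: chromatic; Db is V of IV, so V7/IV.
Gb-Bb-Db-F has root Gb, degree 4 in Db major, so IV7.
Ab-C-Eb-Gb: dominant seventh chord on Ab = scale degree 5 → V7.
Db-F-Bb: minor triad on Bb = scale degree 6 → vi6.

I - V7/IV - IV7 - V7 - vi6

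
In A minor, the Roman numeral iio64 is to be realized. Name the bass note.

F

iio in A minor has root B; the chord is B-D-F.
The figure 64 means second inversion — the fifth is in the bass.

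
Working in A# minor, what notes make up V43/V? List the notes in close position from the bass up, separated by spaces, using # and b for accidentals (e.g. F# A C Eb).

V43/V is a secondary dominant — the dominant seventh of V. V in A# minor is E#, so the applied chord's root is B#, a perfect fifth above.
Building a dominant seventh chord on B# gives B#-D##-F##-A#.
The figured bass 43 indicates second inversion, placing the fifth (F##) in the bass: F##-A#-B#-D##.

F## A# B# D##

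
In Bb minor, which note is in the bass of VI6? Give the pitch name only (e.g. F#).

Bb

VI in Bb minor has root Gb; the chord is Gb-Bb-Db.
The figure 6 means first inversion — the third is in the bass.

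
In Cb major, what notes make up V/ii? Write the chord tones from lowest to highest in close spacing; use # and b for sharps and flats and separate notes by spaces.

Ab C Eb

V/ii is a secondary dominant — the dominant triad of ii. ii in Cb major is Db, so the applied chord's root is Ab, a perfect fifth above.
Building a major triad on Ab gives Ab-C-Eb.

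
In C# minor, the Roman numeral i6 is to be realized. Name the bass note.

E

i in C# minor has root C#; the chord is C#-E-G#.
The figure 6 means first inversion — the third is in the bass.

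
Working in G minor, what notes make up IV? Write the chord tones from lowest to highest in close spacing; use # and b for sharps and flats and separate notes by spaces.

C E G

Scale degree 4 in G minor is C; here the chord built on it is altered to a major triad. IV is the major subdominant, borrowed from the parallel major.
So the chord is C-E-G, a major triad.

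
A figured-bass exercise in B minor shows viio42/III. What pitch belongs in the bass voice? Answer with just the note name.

Bb

The applied chord viio42/III is rooted on C#: C#-E-G-Bb.
The figure 42 means third inversion — the seventh is in the bass.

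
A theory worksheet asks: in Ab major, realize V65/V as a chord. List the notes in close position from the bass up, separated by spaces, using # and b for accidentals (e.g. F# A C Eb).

D F Ab Bb

The slash means an applied dominant: we want the dominant of V. In Ab major, V is Eb major, and its dominant is built on Bb.
Building a dominant seventh chord on Bb gives Bb-D-F-Ab.
With the 65 figure the chord is in first inversion; from the bass D upward in close position it reads D-F-Ab-Bb.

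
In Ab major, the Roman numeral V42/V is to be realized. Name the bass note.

Ab

The applied chord V42/V is rooted on Bb: Bb-D-F-Ab.
The figure 42 means third inversion — the seventh is in the bass.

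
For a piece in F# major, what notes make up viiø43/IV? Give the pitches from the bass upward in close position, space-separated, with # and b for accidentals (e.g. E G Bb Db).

viiø43/IV is a secondary leading-tone chord. The target IV is B in F# major; the applied chord is rooted a semitone below, on A#.
Building a half-diminished seventh chord on A# gives A#-C#-E-G#.
With the 43 figure the chord is in second inversion; from the bass E upward in close position it reads E-G#-A#-C#.

E G# A# C#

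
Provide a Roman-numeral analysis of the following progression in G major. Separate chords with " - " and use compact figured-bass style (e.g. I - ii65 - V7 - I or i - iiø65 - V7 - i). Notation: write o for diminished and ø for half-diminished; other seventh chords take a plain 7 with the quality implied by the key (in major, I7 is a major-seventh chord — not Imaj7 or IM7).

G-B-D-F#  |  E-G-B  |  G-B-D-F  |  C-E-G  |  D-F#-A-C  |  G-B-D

G-B-D-F#: root G is the tonic; major seventh chord there is I7.
E-G-B has root E, degree 6 in G major, so vi.
G-B-D-F: a dominant seventh chord on G, the applied dominant of IV → V7/IV.
C-E-G has root C, degree 4 in G major, so IV.
D-F#-A-C has root D, degree 5 in G major, so V7.
G-B-D: major triad on G = scale degree 1 → I.

I7 - vi - V7/IV - IV - V7 - I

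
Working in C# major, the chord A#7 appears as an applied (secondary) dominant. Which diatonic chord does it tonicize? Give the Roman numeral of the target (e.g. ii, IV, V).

ii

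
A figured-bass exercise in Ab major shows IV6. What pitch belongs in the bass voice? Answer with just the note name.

IV in Ab major has root Db; the chord is Db-F-Ab.
The figure 6 means first inversion — the third is in the bass.

F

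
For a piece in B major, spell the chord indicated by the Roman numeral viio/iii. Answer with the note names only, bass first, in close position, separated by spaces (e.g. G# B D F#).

C## E# G#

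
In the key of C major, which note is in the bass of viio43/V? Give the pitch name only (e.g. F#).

The applied chord viio43/V is rooted on F#: F#-A-C-Eb.
The figure 43 means second inversion — the fifth is in the bass.

C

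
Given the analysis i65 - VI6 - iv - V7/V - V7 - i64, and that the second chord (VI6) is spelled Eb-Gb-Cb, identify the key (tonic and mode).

VI6 is given as Eb-Gb-Cb — a major triad with root Cb.
If Cb is scale degree 6 and the mode makes that degree carry a major triad, the tonic is Eb and the mode is minor.

Eb minor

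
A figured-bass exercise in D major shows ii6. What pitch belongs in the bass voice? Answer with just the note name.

ii in D major has root E; the chord is E-G-B.
The figure 6 means first inversion — the third is in the bass.

G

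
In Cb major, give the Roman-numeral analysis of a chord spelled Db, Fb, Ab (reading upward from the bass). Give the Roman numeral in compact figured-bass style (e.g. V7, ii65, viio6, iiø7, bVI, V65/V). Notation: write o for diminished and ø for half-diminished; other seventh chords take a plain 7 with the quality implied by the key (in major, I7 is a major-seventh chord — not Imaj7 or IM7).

ii

The pitches Db-Fb-Ab form a minor triad rooted on Db.
In Cb major, Db is the supertonic; the diatonic minor triad there is ii.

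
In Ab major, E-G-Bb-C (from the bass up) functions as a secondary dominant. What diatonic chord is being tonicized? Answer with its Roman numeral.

vi

The chord is a dominant seventh chord on C.
A dominant resolves down a perfect fifth: C → F. In Ab major, F is scale degree 6, i.e. vi.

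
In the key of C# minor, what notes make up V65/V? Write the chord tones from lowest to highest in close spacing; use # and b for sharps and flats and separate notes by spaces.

The slash means an applied dominant: we want the dominant of V. In C# minor, V is G# major, and its dominant is built on D#.
Building a dominant seventh chord on D# gives D#-F##-A#-C#.
With the 65 figure the chord is in first inversion; from the bass F## upward in close position it reads F##-A#-C#-D#.

F## A# C# D#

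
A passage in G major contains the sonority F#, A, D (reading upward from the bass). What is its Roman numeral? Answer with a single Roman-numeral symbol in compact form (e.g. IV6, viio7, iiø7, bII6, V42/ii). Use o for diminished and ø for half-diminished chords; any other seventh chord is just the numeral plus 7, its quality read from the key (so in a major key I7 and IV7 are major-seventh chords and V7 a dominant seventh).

V6

Stacked in thirds the chord is D-F#-A: a major triad on D.
D is scale degree 5 in G major, and a major triad on that degree is written V.
With F# in the bass the chord is in first inversion, so the figured bass is 6.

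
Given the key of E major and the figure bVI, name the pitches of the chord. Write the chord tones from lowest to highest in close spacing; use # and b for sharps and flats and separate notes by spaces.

Scale degree 6 in E major is C#; lowering it a half step gives C. bVI is a major triad on the lowered sixth degree, borrowed from the parallel minor.
So the chord is C-E-G.

C E G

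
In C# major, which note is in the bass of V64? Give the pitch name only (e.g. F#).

D#

V in C# major has root G#; the chord is G#-B#-D#.
The figure 64 means second inversion — the fifth is in the bass.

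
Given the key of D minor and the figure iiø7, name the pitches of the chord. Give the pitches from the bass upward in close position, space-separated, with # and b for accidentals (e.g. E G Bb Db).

E G Bb D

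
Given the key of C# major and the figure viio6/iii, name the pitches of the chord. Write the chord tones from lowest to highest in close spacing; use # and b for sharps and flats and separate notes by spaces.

F## A# D##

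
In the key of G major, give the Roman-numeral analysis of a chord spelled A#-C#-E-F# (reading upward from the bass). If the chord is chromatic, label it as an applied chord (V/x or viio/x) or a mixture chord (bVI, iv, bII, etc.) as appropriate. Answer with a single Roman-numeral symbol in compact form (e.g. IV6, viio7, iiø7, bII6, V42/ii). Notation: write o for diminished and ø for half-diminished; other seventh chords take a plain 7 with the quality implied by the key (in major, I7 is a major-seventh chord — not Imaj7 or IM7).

V65/iii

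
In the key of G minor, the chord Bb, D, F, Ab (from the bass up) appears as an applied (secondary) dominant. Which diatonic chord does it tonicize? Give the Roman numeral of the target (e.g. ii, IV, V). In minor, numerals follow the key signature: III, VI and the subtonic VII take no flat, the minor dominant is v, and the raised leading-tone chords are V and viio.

VI

The chord is a dominant seventh chord on Bb.
A dominant resolves down a perfect fifth: Bb → Eb. In G minor, Eb is scale degree 6, i.e. VI.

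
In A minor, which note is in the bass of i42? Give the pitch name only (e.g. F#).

i in A minor has root A; the chord is A-C-E-G.
The figure 42 means third inversion — the seventh is in the bass.

G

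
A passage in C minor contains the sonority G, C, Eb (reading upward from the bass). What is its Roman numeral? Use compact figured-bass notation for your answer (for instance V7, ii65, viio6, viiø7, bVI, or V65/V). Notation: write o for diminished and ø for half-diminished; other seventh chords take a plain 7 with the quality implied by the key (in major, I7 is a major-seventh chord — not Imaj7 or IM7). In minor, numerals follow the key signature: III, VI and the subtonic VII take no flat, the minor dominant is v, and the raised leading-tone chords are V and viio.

i64

Stacked in thirds the chord is C-Eb-G: a minor triad on C.
In C minor, C is the tonic; the diatonic minor triad there is i.
With G in the bass the chord is in second inversion, so the figured bass is 64.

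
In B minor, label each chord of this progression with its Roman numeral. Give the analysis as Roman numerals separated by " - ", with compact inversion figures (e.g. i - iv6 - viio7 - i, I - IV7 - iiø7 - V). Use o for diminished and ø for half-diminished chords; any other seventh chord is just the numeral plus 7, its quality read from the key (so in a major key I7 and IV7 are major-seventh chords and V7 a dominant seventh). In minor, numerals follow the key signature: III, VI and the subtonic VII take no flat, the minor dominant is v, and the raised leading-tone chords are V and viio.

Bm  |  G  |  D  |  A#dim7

Bm has root B, degree 1 in B minor, so i.
G has root G, degree 6 in B minor, so VI.
D has root D, degree 3 in B minor, so III.
A#dim7 has root A#, degree 7 in B minor, so viio7.

i - VI - III - viio7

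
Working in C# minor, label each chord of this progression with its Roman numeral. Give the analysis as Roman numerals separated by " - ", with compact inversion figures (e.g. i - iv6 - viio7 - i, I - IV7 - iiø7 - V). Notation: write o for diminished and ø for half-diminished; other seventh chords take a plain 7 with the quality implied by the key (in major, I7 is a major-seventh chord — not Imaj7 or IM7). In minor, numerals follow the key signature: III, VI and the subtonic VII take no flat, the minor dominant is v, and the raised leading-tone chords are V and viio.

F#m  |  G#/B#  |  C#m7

iv - V6 - i7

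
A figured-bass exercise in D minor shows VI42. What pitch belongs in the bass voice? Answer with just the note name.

VI in D minor has root Bb; the chord is Bb-D-F-A.
The figure 42 means third inversion — the seventh is in the bass.

A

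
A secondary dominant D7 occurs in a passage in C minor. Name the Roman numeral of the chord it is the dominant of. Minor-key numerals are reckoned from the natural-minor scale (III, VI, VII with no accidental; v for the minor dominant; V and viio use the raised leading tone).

The chord is a dominant seventh chord on D.
A dominant resolves down a perfect fifth: D → G. In C minor, G is scale degree 5, i.e. V.

V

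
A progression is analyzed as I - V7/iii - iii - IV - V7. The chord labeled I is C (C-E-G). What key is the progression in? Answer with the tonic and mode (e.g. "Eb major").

C major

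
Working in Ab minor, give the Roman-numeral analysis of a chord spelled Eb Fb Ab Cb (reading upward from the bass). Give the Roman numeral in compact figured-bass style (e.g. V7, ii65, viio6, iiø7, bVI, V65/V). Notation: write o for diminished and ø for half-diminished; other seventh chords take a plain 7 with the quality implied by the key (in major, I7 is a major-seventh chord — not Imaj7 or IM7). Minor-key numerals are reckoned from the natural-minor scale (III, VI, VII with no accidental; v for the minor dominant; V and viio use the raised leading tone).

VI42

Stacked in thirds the chord is Fb-Ab-Cb-Eb: a major seventh chord on Fb.
Fb is scale degree 6 in Ab minor, and a major seventh chord on that degree is written VI7.
With Eb in the bass the chord is in third inversion, so the figured bass is 42.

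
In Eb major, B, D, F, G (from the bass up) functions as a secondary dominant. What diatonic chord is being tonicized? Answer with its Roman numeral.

vi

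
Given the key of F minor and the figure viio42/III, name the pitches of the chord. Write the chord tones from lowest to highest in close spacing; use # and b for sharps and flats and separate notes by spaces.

The slash marks an applied leading-tone chord: viio of III. In F minor, III is Ab, so the leading tone to it is G, a half step below.
Building a fully diminished seventh chord on G gives G-Bb-Db-Fb.
The figured bass 42 indicates third inversion, placing the seventh (Fb) in the bass: Fb-G-Bb-Db.

Fb G Bb Db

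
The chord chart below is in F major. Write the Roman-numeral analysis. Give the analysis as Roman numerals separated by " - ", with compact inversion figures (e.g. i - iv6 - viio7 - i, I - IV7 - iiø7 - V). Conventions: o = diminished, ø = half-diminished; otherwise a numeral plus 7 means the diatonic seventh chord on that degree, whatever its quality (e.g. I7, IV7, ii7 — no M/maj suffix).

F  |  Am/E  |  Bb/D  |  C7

F: root F is the tonic; major triad there is I.
Am/E: minor triad on A = scale degree 3 → iii64.
Bb/D: root Bb is the subdominant; major triad there is IV6.
C7: dominant seventh chord on C = scale degree 5 → V7.

I - iii64 - IV6 - V7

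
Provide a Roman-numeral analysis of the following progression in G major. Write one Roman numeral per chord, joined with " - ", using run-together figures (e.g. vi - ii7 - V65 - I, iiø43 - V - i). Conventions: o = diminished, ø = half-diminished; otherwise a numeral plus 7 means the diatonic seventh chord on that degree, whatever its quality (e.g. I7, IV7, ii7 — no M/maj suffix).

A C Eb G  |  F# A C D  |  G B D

A-C-Eb-G is non-diatonic — iiø7, a mixture chord from G minor.
F#-A-C-D: dominant seventh chord on D = scale degree 5 → V65.
G-B-D: root G is the tonic; major triad there is I.

iiø7 - V65 - I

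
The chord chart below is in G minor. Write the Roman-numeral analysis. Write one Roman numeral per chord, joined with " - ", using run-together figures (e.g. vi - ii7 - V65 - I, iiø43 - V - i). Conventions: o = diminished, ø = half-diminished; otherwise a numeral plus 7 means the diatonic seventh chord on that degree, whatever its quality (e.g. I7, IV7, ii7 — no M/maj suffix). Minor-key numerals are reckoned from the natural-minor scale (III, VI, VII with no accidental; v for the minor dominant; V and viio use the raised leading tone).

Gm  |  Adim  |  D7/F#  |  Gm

Gm has root G, degree 1 in G minor, so i.
Adim: root A is the supertonic; diminished triad there is iio.
D7/F# has root D, degree 5 in G minor, so V65.
Gm has root G, degree 1 in G minor, so i.

i - iio - V65 - i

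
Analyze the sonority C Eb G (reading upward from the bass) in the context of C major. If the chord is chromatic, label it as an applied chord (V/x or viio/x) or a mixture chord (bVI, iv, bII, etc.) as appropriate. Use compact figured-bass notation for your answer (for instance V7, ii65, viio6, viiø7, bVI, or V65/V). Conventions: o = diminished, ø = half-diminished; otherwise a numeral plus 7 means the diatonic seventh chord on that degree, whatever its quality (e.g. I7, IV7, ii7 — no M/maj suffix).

i

The pitches C-Eb-G form a minor triad rooted on C.
C is the first degree of C major. This is the minor tonic, borrowed from the parallel minor.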